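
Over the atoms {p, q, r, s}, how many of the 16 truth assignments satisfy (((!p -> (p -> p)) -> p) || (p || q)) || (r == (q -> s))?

Initial set: {T ((((!p -> (p -> p)) -> p) || (p || q)) || (r == (q -> s)))}.
T ((((!p -> (p -> p)) -> p) || (p || q)) || (r == (q -> s))): β-rule — branch into T (((!p -> (p -> p)) -> p) || (p || q))  //  T (r == (q -> s)).
  branch 1 (add T (((!p -> (p -> p)) -> p) || (p || q))):
    T (((!p -> (p -> p)) -> p) || (p || q)): β-rule — branch into T ((!p -> (p -> p)) -> p)  //  T (p || q).
      branch 1.1 (add T ((!p -> (p -> p)) -> p)):
        T ((!p -> (p -> p)) -> p): β-rule — branch into F (!p -> (p -> p))  //  T p.
          branch 1.1.1 (add F (!p -> (p -> p))):
            F (!p -> (p -> p)): α-rule — add T !p, F (p -> p).
            F (p -> p): α-rule — add T p, F p.
            × closes — contains both p and !p.
          branch 1.1.2 (add T p):
            ○ open, literals {p=1}.
      branch 1.2 (add T (p || q)):
        T (p || q): β-rule — branch into T p  //  T q.
          branch 1.2.1 (add T p):
            ○ open, literals {p=1}.
          branch 1.2.2 (add T q):
            ○ open, literals {q=1}.
  branch 2 (add T (r == (q -> s))):
    T (r == (q -> s)): β-rule — branch into T r, T (q -> s)  //  F r, F (q -> s).
      branch 2.1 (add T r, T (q -> s)):
        T (q -> s): β-rule — branch into F q  //  T s.
          branch 2.1.1 (add F q):
            ○ open, literals {q=0, r=1}.
          branch 2.1.2 (add T s):
            ○ open, literals {r=1, s=1}.
      branch 2.2 (add F r, F (q -> s)):
        F (q -> s): α-rule — add T q, F s.
        ○ open, literals {q=1, r=0, s=0}.
1 branch closed, 6 open.
Each open branch fixes some atoms; the unmentioned ones are free. Counting distinct full assignments: branch {p=1} (q, r, s) contributes 8 new; branch {p=1} (q, r, s) contributes 0 new; branch {q=1} (p, r, s) contributes 4 new; branch {q=0, r=1} (p, s) contributes 2 new; branch {r=1, s=1} (p, q) contributes 0 new; branch {q=1, r=0, s=0} (p) contributes 0 new. Total: 14.

14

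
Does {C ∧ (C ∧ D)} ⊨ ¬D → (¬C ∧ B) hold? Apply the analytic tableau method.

Yes

Initial set: {(C ∧ (C ∧ D)); ¬(¬D → (¬C ∧ B))}.
(C ∧ (C ∧ D)): α-rule — add C, (C ∧ D).
¬(¬D → (¬C ∧ B)): α-rule — add ¬D, ¬(¬C ∧ B).
(C ∧ D): α-rule — add C, D.
× closes — contains both D and ¬D.
All 1 branch closes.
Every branch closed, so the premises entail the conclusion.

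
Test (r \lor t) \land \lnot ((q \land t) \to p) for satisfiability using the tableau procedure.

Satisfiable

Initial set: {T ((r \lor t) \land \lnot ((q \land t) \to p))}.
T ((r \lor t) \land \lnot ((q \land t) \to p)): α-rule — add T (r \lor t), T \lnot ((q \land t) \to p).
T \lnot ((q \land t) \to p): α-rule — add T (q \land t), F p.
T (q \land t): α-rule — add T q, T t.
T (r \lor t): β-rule — branch into T r  //  T t.
  branch 1 (add T r):
    ○ open, literals {p=0, q=1, r=1, t=1}.
  branch 2 (add T t):
    ○ open, literals {p=0, q=1, t=1}.
0 branches closed, 2 open.
An open branch gives a satisfying assignment: p=0, q=1, r=1, t=1.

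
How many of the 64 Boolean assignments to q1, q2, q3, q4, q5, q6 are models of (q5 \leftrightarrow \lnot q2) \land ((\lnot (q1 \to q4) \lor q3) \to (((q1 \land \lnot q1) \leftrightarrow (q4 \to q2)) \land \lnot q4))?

12

Initial set: {((q5 \leftrightarrow \lnot q2) \land ((\lnot (q1 \to q4) \lor q3) \to (((q1 \land \lnot q1) \leftrightarrow (q4 \to q2)) \land \lnot q4)))}.
((q5 \leftrightarrow \lnot q2) \land ((\lnot (q1 \to q4) \lor q3) \to (((q1 \land \lnot q1) \leftrightarrow (q4 \to q2)) \land \lnot q4))): α-rule — add (q5 \leftrightarrow \lnot q2), ((\lnot (q1 \to q4) \lor q3) \to (((q1 \land \lnot q1) \leftrightarrow (q4 \to q2)) \land \lnot q4)).
(q5 \leftrightarrow \lnot q2): β-rule — branch into q5, \lnot q2  //  \lnot q5, \lnot \lnot q2.
  branch 1 (add q5, \lnot q2):
    ((\lnot (q1 \to q4) \lor q3) \to (((q1 \land \lnot q1) \leftrightarrow (q4 \to q2)) \land \lnot q4)): β-rule — branch into \lnot (\lnot (q1 \to q4) \lor q3)  //  (((q1 \land \lnot q1) \leftrightarrow (q4 \to q2)) \land \lnot q4).
      branch 1.1 (add \lnot (\lnot (q1 \to q4) \lor q3)):
        \lnot (\lnot (q1 \to q4) \lor q3): α-rule — add \lnot \lnot (q1 \to q4), \lnot q3.
        \lnot \lnot (q1 \to q4): β-rule — branch into \lnot q1  //  q4.
          branch 1.1.1 (add \lnot q1):
            ○ open, literals {q1=false, q2=false, q3=false, q5=true}.
          branch 1.1.2 (add q4):
            ○ open, literals {q2=false, q3=false, q4=true, q5=true}.
      branch 1.2 (add (((q1 \land \lnot q1) \leftrightarrow (q4 \to q2)) \land \lnot q4)):
        (((q1 \land \lnot q1) \leftrightarrow (q4 \to q2)) \land \lnot q4): α-rule — add ((q1 \land \lnot q1) \leftrightarrow (q4 \to q2)), \lnot q4.
        ((q1 \land \lnot q1) \leftrightarrow (q4 \to q2)): β-rule — branch into (q1 \land \lnot q1), (q4 \to q2)  //  \lnot (q1 \land \lnot q1), \lnot (q4 \to q2).
          branch 1.2.1 (add (q1 \land \lnot q1), (q4 \to q2)):
            (q1 \land \lnot q1): α-rule — add q1, \lnot q1.
            × closes — contains both q1 and \lnot q1.
          branch 1.2.2 (add \lnot (q1 \land \lnot q1), \lnot (q4 \to q2)):
            \lnot (q4 \to q2): α-rule — add q4, \lnot q2.
            × closes — contains both q4 and \lnot q4.
  branch 2 (add \lnot q5, \lnot \lnot q2):
    ((\lnot (q1 \to q4) \lor q3) \to (((q1 \land \lnot q1) \leftrightarrow (q4 \to q2)) \land \lnot q4)): β-rule — branch into \lnot (\lnot (q1 \to q4) \lor q3)  //  (((q1 \land \lnot q1) \leftrightarrow (q4 \to q2)) \land \lnot q4).
      branch 2.1 (add \lnot (\lnot (q1 \to q4) \lor q3)):
        \lnot (\lnot (q1 \to q4) \lor q3): α-rule — add \lnot \lnot (q1 \to q4), \lnot q3.
        \lnot \lnot (q1 \to q4): β-rule — branch into \lnot q1  //  q4.
          branch 2.1.1 (add \lnot q1):
            ○ open, literals {q1=false, q2=true, q3=false, q5=false}.
          branch 2.1.2 (add q4):
            ○ open, literals {q2=true, q3=false, q4=true, q5=false}.
      branch 2.2 (add (((q1 \land \lnot q1) \leftrightarrow (q4 \to q2)) \land \lnot q4)):
        (((q1 \land \lnot q1) \leftrightarrow (q4 \to q2)) \land \lnot q4): α-rule — add ((q1 \land \lnot q1) \leftrightarrow (q4 \to q2)), \lnot q4.
        ((q1 \land \lnot q1) \leftrightarrow (q4 \to q2)): β-rule — branch into (q1 \land \lnot q1), (q4 \to q2)  //  \lnot (q1 \land \lnot q1), \lnot (q4 \to q2).
          branch 2.2.1 (add (q1 \land \lnot q1), (q4 \to q2)):
            (q1 \land \lnot q1): α-rule — add q1, \lnot q1.
            × closes — contains both q1 and \lnot q1.
          branch 2.2.2 (add \lnot (q1 \land \lnot q1), \lnot (q4 \to q2)):
            \lnot (q4 \to q2): α-rule — add q4, \lnot q2.
            × closes — contains both q4 and \lnot q4.
4 branches closed, 4 open.
Each open branch fixes some atoms; the unmentioned ones are free. Counting distinct full assignments: branch {q1=false, q2=false, q3=false, q5=true} (q4, q6) contributes 4 new; branch {q2=false, q3=false, q4=true, q5=true} (q1, q6) contributes 2 new; branch {q1=false, q2=true, q3=false, q5=false} (q4, q6) contributes 4 new; branch {q2=true, q3=false, q4=true, q5=false} (q1, q6) contributes 2 new. Total: 12.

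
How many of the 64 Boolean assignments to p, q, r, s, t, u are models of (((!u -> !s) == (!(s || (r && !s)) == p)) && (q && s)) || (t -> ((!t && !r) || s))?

Initial set: {((((!u -> !s) == (!(s || (r && !s)) == p)) && (q && s)) || (t -> ((!t && !r) || s)))}.
((((!u -> !s) == (!(s || (r && !s)) == p)) && (q && s)) || (t -> ((!t && !r) || s))): β-rule — branch into (((!u -> !s) == (!(s || (r && !s)) == p)) && (q && s))  //  (t -> ((!t && !r) || s)).
  branch 1 (add (((!u -> !s) == (!(s || (r && !s)) == p)) && (q && s))):
    (((!u -> !s) == (!(s || (r && !s)) == p)) && (q && s)): α-rule — add ((!u -> !s) == (!(s || (r && !s)) == p)), (q && s).
    (q && s): α-rule — add q, s.
    ((!u -> !s) == (!(s || (r && !s)) == p)): β-rule — branch into (!u -> !s), (!(s || (r && !s)) == p)  //  !(!u -> !s), !(!(s || (r && !s)) == p).
      branch 1.1 (add (!u -> !s), (!(s || (r && !s)) == p)):
        (!u -> !s): β-rule — branch into !!u  //  !s.
          branch 1.1.1 (add !!u):
            (!(s || (r && !s)) == p): β-rule — branch into !(s || (r && !s)), p  //  !!(s || (r && !s)), !p.
              branch 1.1.1.1 (add !(s || (r && !s)), p):
                !(s || (r && !s)): α-rule — add !s, !(r && !s).
                × closes — contains both s and !s.
              branch 1.1.1.2 (add !!(s || (r && !s)), !p):
                !!(s || (r && !s)): β-rule — branch into s  //  (r && !s).
                  branch 1.1.1.2.1 (add s):
                    ○ open, literals {p=0, q=1, s=1, u=1}.
                  branch 1.1.1.2.2 (add (r && !s)):
                    (r && !s): α-rule — add r, !s.
                    × closes — contains both s and !s.
          branch 1.1.2 (add !s):
            × closes — contains both s and !s.
      branch 1.2 (add !(!u -> !s), !(!(s || (r && !s)) == p)):
        !(!u -> !s): α-rule — add !u, !!s.
        !(!(s || (r && !s)) == p): β-rule — branch into !(s || (r && !s)), !p  //  !!(s || (r && !s)), p.
          branch 1.2.1 (add !(s || (r && !s)), !p):
            !(s || (r && !s)): α-rule — add !s, !(r && !s).
            × closes — contains both s and !s.
          branch 1.2.2 (add !!(s || (r && !s)), p):
            !!(s || (r && !s)): β-rule — branch into s  //  (r && !s).
              branch 1.2.2.1 (add s):
                ○ open, literals {p=1, q=1, s=1, u=0}.
              branch 1.2.2.2 (add (r && !s)):
                (r && !s): α-rule — add r, !s.
                × closes — contains both s and !s.
  branch 2 (add (t -> ((!t && !r) || s))):
    (t -> ((!t && !r) || s)): β-rule — branch into !t  //  ((!t && !r) || s).
      branch 2.1 (add !t):
        ○ open, literals {t=0}.
      branch 2.2 (add ((!t && !r) || s)):
        ((!t && !r) || s): β-rule — branch into (!t && !r)  //  s.
          branch 2.2.1 (add (!t && !r)):
            (!t && !r): α-rule — add !t, !r.
            ○ open, literals {r=0, t=0}.
          branch 2.2.2 (add s):
            ○ open, literals {s=1}.
5 branches closed, 5 open.
Each open branch fixes some atoms; the unmentioned ones are free. Counting distinct full assignments: branch {p=0, q=1, s=1, u=1} (r, t) contributes 4 new; branch {p=1, q=1, s=1, u=0} (r, t) contributes 4 new; branch {t=0} (p, q, r, s, u) contributes 28 new; branch {r=0, t=0} (p, q, s, u) contributes 0 new; branch {s=1} (p, q, r, t, u) contributes 12 new. Total: 48.

48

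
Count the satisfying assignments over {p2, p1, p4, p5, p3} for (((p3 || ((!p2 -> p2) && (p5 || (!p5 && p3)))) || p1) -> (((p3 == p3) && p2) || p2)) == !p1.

20

Initial set: {((((p3 || ((!p2 -> p2) && (p5 || (!p5 && p3)))) || p1) -> (((p3 == p3) && p2) || p2)) == !p1)}.
((((p3 || ((!p2 -> p2) && (p5 || (!p5 && p3)))) || p1) -> (((p3 == p3) && p2) || p2)) == !p1): β-rule — branch into (((p3 || ((!p2 -> p2) && (p5 || (!p5 && p3)))) || p1) -> (((p3 == p3) && p2) || p2)), !p1  //  !(((p3 || ((!p2 -> p2) && (p5 || (!p5 && p3)))) || p1) -> (((p3 == p3) && p2) || p2)), !!p1.
  branch 1 (add (((p3 || ((!p2 -> p2) && (p5 || (!p5 && p3)))) || p1) -> (((p3 == p3) && p2) || p2)), !p1):
    (((p3 || ((!p2 -> p2) && (p5 || (!p5 && p3)))) || p1) -> (((p3 == p3) && p2) || p2)): β-rule — branch into !((p3 || ((!p2 -> p2) && (p5 || (!p5 && p3)))) || p1)  //  (((p3 == p3) && p2) || p2).
      branch 1.1 (add !((p3 || ((!p2 -> p2) && (p5 || (!p5 && p3)))) || p1)):
        !((p3 || ((!p2 -> p2) && (p5 || (!p5 && p3)))) || p1): α-rule — add !(p3 || ((!p2 -> p2) && (p5 || (!p5 && p3)))), !p1.
        !(p3 || ((!p2 -> p2) && (p5 || (!p5 && p3)))): α-rule — add !p3, !((!p2 -> p2) && (p5 || (!p5 && p3))).
        !((!p2 -> p2) && (p5 || (!p5 && p3))): β-rule — branch into !(!p2 -> p2)  //  !(p5 || (!p5 && p3)).
          branch 1.1.1 (add !(!p2 -> p2)):
            !(!p2 -> p2): α-rule — add !p2, !p2.
            ○ open, literals {p1=false, p2=false, p3=false}.
          branch 1.1.2 (add !(p5 || (!p5 && p3))):
            !(p5 || (!p5 && p3)): α-rule — add !p5, !(!p5 && p3).
            !(!p5 && p3): β-rule — branch into !!p5  //  !p3.
              branch 1.1.2.1 (add !!p5):
                × closes — contains both p5 and !p5.
              branch 1.1.2.2 (add !p3):
                ○ open, literals {p1=false, p3=false, p5=false}.
      branch 1.2 (add (((p3 == p3) && p2) || p2)):
        (((p3 == p3) && p2) || p2): β-rule — branch into ((p3 == p3) && p2)  //  p2.
          branch 1.2.1 (add ((p3 == p3) && p2)):
            ((p3 == p3) && p2): α-rule — add (p3 == p3), p2.
            (p3 == p3): β-rule — branch into p3, p3  //  !p3, !p3.
              branch 1.2.1.1 (add p3, p3):
                ○ open, literals {p1=false, p2=true, p3=true}.
              branch 1.2.1.2 (add !p3, !p3):
                ○ open, literals {p1=false, p2=true, p3=false}.
          branch 1.2.2 (add p2):
            ○ open, literals {p1=false, p2=true}.
  branch 2 (add !(((p3 || ((!p2 -> p2) && (p5 || (!p5 && p3)))) || p1) -> (((p3 == p3) && p2) || p2)), !!p1):
    !(((p3 || ((!p2 -> p2) && (p5 || (!p5 && p3)))) || p1) -> (((p3 == p3) && p2) || p2)): α-rule — add ((p3 || ((!p2 -> p2) && (p5 || (!p5 && p3)))) || p1), !(((p3 == p3) && p2) || p2).
    !(((p3 == p3) && p2) || p2): α-rule — add !((p3 == p3) && p2), !p2.
    ((p3 || ((!p2 -> p2) && (p5 || (!p5 && p3)))) || p1): β-rule — branch into (p3 || ((!p2 -> p2) && (p5 || (!p5 && p3))))  //  p1.
      branch 2.1 (add (p3 || ((!p2 -> p2) && (p5 || (!p5 && p3))))):
        !((p3 == p3) && p2): β-rule — branch into !(p3 == p3)  //  !p2.
          branch 2.1.1 (add !(p3 == p3)):
            (p3 || ((!p2 -> p2) && (p5 || (!p5 && p3)))): β-rule — branch into p3  //  ((!p2 -> p2) && (p5 || (!p5 && p3))).
              branch 2.1.1.1 (add p3):
                !(p3 == p3): β-rule — branch into p3, !p3  //  !p3, p3.
                  branch 2.1.1.1.1 (add p3, !p3):
                    × closes — contains both p3 and !p3.
                  branch 2.1.1.1.2 (add !p3, p3):
                    × closes — contains both p3 and !p3.
              branch 2.1.1.2 (add ((!p2 -> p2) && (p5 || (!p5 && p3)))):
                ((!p2 -> p2) && (p5 || (!p5 && p3))): α-rule — add (!p2 -> p2), (p5 || (!p5 && p3)).
                !(p3 == p3): β-rule — branch into p3, !p3  //  !p3, p3.
                  branch 2.1.1.2.1 (add p3, !p3):
                    × closes — contains both p3 and !p3.
                  branch 2.1.1.2.2 (add !p3, p3):
                    × closes — contains both p3 and !p3.
          branch 2.1.2 (add !p2):
            (p3 || ((!p2 -> p2) && (p5 || (!p5 && p3)))): β-rule — branch into p3  //  ((!p2 -> p2) && (p5 || (!p5 && p3))).
              branch 2.1.2.1 (add p3):
                ○ open, literals {p1=true, p2=false, p3=true}.
              branch 2.1.2.2 (add ((!p2 -> p2) && (p5 || (!p5 && p3)))):
                ((!p2 -> p2) && (p5 || (!p5 && p3))): α-rule — add (!p2 -> p2), (p5 || (!p5 && p3)).
                (!p2 -> p2): β-rule — branch into !!p2  //  p2.
                  branch 2.1.2.2.1 (add !!p2):
                    × closes — contains both p2 and !p2.
                  branch 2.1.2.2.2 (add p2):
                    × closes — contains both p2 and !p2.
      branch 2.2 (add p1):
        !((p3 == p3) && p2): β-rule — branch into !(p3 == p3)  //  !p2.
          branch 2.2.1 (add !(p3 == p3)):
            !(p3 == p3): β-rule — branch into p3, !p3  //  !p3, p3.
              branch 2.2.1.1 (add p3, !p3):
                × closes — contains both p3 and !p3.
              branch 2.2.1.2 (add !p3, p3):
                × closes — contains both p3 and !p3.
          branch 2.2.2 (add !p2):
            ○ open, literals {p1=true, p2=false}.
9 branches closed, 7 open.
Each open branch fixes some atoms; the unmentioned ones are free. Counting distinct full assignments: branch {p1=false, p2=false, p3=false} (p4, p5) contributes 4 new; branch {p1=false, p3=false, p5=false} (p2, p4) contributes 2 new; branch {p1=false, p2=true, p3=true} (p4, p5) contributes 4 new; branch {p1=false, p2=true, p3=false} (p4, p5) contributes 2 new; branch {p1=false, p2=true} (p4, p5, p3) contributes 0 new; branch {p1=true, p2=false, p3=true} (p4, p5) contributes 4 new; branch {p1=true, p2=false} (p4, p5, p3) contributes 4 new. Total: 20.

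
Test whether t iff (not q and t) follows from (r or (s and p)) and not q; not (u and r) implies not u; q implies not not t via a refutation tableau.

Yes

Initial set: {((r or (s and p)) and not q); (not (u and r) implies not u); (q implies not not t); not (t iff (not q and t))}.
((r or (s and p)) and not q): α-rule — add (r or (s and p)), not q.
(not (u and r) implies not u): β-rule — branch into not not (u and r)  //  not u.
  branch 1 (add not not (u and r)):
    not not (u and r): α-rule — add u, r.
    (q implies not not t): β-rule — branch into not q  //  not not t.
      branch 1.1 (add not q):
        not (t iff (not q and t)): β-rule — branch into t, not (not q and t)  //  not t, (not q and t).
          branch 1.1.1 (add t, not (not q and t)):
            (r or (s and p)): β-rule — branch into r  //  (s and p).
              branch 1.1.1.1 (add r):
                not (not q and t): β-rule — branch into not not q  //  not t.
                  branch 1.1.1.1.1 (add not not q):
                    × closes — contains both q and not q.
                  branch 1.1.1.1.2 (add not t):
                    × closes — contains both t and not t.
              branch 1.1.1.2 (add (s and p)):
                (s and p): α-rule — add s, p.
                not (not q and t): β-rule — branch into not not q  //  not t.
                  branch 1.1.1.2.1 (add not not q):
                    × closes — contains both q and not q.
                  branch 1.1.1.2.2 (add not t):
                    × closes — contains both t and not t.
          branch 1.1.2 (add not t, (not q and t)):
            (not q and t): α-rule — add not q, t.
            × closes — contains both t and not t.
      branch 1.2 (add not not t):
        not not t: drop double negation, giving t.
        not (t iff (not q and t)): β-rule — branch into t, not (not q and t)  //  not t, (not q and t).
          branch 1.2.1 (add t, not (not q and t)):
            (r or (s and p)): β-rule — branch into r  //  (s and p).
              branch 1.2.1.1 (add r):
                not (not q and t): β-rule — branch into not not q  //  not t.
                  branch 1.2.1.1.1 (add not not q):
                    × closes — contains both q and not q.
                  branch 1.2.1.1.2 (add not t):
                    × closes — contains both t and not t.
              branch 1.2.1.2 (add (s and p)):
                (s and p): α-rule — add s, p.
                not (not q and t): β-rule — branch into not not q  //  not t.
                  branch 1.2.1.2.1 (add not not q):
                    × closes — contains both q and not q.
                  branch 1.2.1.2.2 (add not t):
                    × closes — contains both t and not t.
          branch 1.2.2 (add not t, (not q and t)):
            × closes — contains both t and not t.
  branch 2 (add not u):
    (q implies not not t): β-rule — branch into not q  //  not not t.
      branch 2.1 (add not q):
        not (t iff (not q and t)): β-rule — branch into t, not (not q and t)  //  not t, (not q and t).
          branch 2.1.1 (add t, not (not q and t)):
            (r or (s and p)): β-rule — branch into r  //  (s and p).
              branch 2.1.1.1 (add r):
                not (not q and t): β-rule — branch into not not q  //  not t.
                  branch 2.1.1.1.1 (add not not q):
                    × closes — contains both q and not q.
                  branch 2.1.1.1.2 (add not t):
                    × closes — contains both t and not t.
              branch 2.1.1.2 (add (s and p)):
                (s and p): α-rule — add s, p.
                not (not q and t): β-rule — branch into not not q  //  not t.
                  branch 2.1.1.2.1 (add not not q):
                    × closes — contains both q and not q.
                  branch 2.1.1.2.2 (add not t):
                    × closes — contains both t and not t.
          branch 2.1.2 (add not t, (not q and t)):
            (not q and t): α-rule — add not q, t.
            × closes — contains both t and not t.
      branch 2.2 (add not not t):
        not not t: drop double negation, giving t.
        not (t iff (not q and t)): β-rule — branch into t, not (not q and t)  //  not t, (not q and t).
          branch 2.2.1 (add t, not (not q and t)):
            (r or (s and p)): β-rule — branch into r  //  (s and p).
              branch 2.2.1.1 (add r):
                not (not q and t): β-rule — branch into not not q  //  not t.
                  branch 2.2.1.1.1 (add not not q):
                    × closes — contains both q and not q.
                  branch 2.2.1.1.2 (add not t):
                    × closes — contains both t and not t.
              branch 2.2.1.2 (add (s and p)):
                (s and p): α-rule — add s, p.
                not (not q and t): β-rule — branch into not not q  //  not t.
                  branch 2.2.1.2.1 (add not not q):
                    × closes — contains both q and not q.
                  branch 2.2.1.2.2 (add not t):
                    × closes — contains both t and not t.
          branch 2.2.2 (add not t, (not q and t)):
            × closes — contains both t and not t.
All 20 branches close.
Every branch closed, so the premises entail the conclusion.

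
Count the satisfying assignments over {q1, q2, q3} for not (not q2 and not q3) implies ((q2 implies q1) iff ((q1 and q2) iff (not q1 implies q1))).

5

Initial set: {(not (not q2 and not q3) implies ((q2 implies q1) iff ((q1 and q2) iff (not q1 implies q1))))}.
(not (not q2 and not q3) implies ((q2 implies q1) iff ((q1 and q2) iff (not q1 implies q1)))): β-rule — branch into not not (not q2 and not q3)  //  ((q2 implies q1) iff ((q1 and q2) iff (not q1 implies q1))).
  branch 1 (add not not (not q2 and not q3)):
    not not (not q2 and not q3): α-rule — add not q2, not q3.
    ○ open, literals {q2=F, q3=F}.
  branch 2 (add ((q2 implies q1) iff ((q1 and q2) iff (not q1 implies q1)))):
    ((q2 implies q1) iff ((q1 and q2) iff (not q1 implies q1))): β-rule — branch into (q2 implies q1), ((q1 and q2) iff (not q1 implies q1))  //  not (q2 implies q1), not ((q1 and q2) iff (not q1 implies q1)).
      branch 2.1 (add (q2 implies q1), ((q1 and q2) iff (not q1 implies q1))):
        (q2 implies q1): β-rule — branch into not q2  //  q1.
          branch 2.1.1 (add not q2):
            ((q1 and q2) iff (not q1 implies q1)): β-rule — branch into (q1 and q2), (not q1 implies q1)  //  not (q1 and q2), not (not q1 implies q1).
              branch 2.1.1.1 (add (q1 and q2), (not q1 implies q1)):
                (q1 and q2): α-rule — add q1, q2.
                × closes — contains both q2 and not q2.
              branch 2.1.1.2 (add not (q1 and q2), not (not q1 implies q1)):
                not (not q1 implies q1): α-rule — add not q1, not q1.
                not (q1 and q2): β-rule — branch into not q1  //  not q2.
                  branch 2.1.1.2.1 (add not q1):
                    ○ open, literals {q1=F, q2=F}.
                  branch 2.1.1.2.2 (add not q2):
                    ○ open, literals {q1=F, q2=F}.
          branch 2.1.2 (add q1):
            ((q1 and q2) iff (not q1 implies q1)): β-rule — branch into (q1 and q2), (not q1 implies q1)  //  not (q1 and q2), not (not q1 implies q1).
              branch 2.1.2.1 (add (q1 and q2), (not q1 implies q1)):
                (q1 and q2): α-rule — add q1, q2.
                (not q1 implies q1): β-rule — branch into not not q1  //  q1.
                  branch 2.1.2.1.1 (add not not q1):
                    ○ open, literals {q1=T, q2=T}.
                  branch 2.1.2.1.2 (add q1):
                    ○ open, literals {q1=T, q2=T}.
              branch 2.1.2.2 (add not (q1 and q2), not (not q1 implies q1)):
                not (not q1 implies q1): α-rule — add not q1, not q1.
                × closes — contains both q1 and not q1.
      branch 2.2 (add not (q2 implies q1), not ((q1 and q2) iff (not q1 implies q1))):
        not (q2 implies q1): α-rule — add q2, not q1.
        not ((q1 and q2) iff (not q1 implies q1)): β-rule — branch into (q1 and q2), not (not q1 implies q1)  //  not (q1 and q2), (not q1 implies q1).
          branch 2.2.1 (add (q1 and q2), not (not q1 implies q1)):
            (q1 and q2): α-rule — add q1, q2.
            × closes — contains both q1 and not q1.
          branch 2.2.2 (add not (q1 and q2), (not q1 implies q1)):
            not (q1 and q2): β-rule — branch into not q1  //  not q2.
              branch 2.2.2.1 (add not q1):
                (not q1 implies q1): β-rule — branch into not not q1  //  q1.
                  branch 2.2.2.1.1 (add not not q1):
                    × closes — contains both q1 and not q1.
                  branch 2.2.2.1.2 (add q1):
                    × closes — contains both q1 and not q1.
              branch 2.2.2.2 (add not q2):
                × closes — contains both q2 and not q2.
6 branches closed, 5 open.
Each open branch fixes some atoms; the unmentioned ones are free. Counting distinct full assignments: branch {q2=F, q3=F} (q1) contributes 2 new; branch {q1=F, q2=F} (q3) contributes 1 new; branch {q1=F, q2=F} (q3) contributes 0 new; branch {q1=T, q2=T} (q3) contributes 2 new; branch {q1=T, q2=T} (q3) contributes 0 new. Total: 5.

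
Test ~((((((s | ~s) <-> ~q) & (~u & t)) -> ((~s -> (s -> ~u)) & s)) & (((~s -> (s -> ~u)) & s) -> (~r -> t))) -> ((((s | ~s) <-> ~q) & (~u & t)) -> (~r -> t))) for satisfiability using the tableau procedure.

Unsatisfiable

Initial set: {~((((((s | ~s) <-> ~q) & (~u & t)) -> ((~s -> (s -> ~u)) & s)) & (((~s -> (s -> ~u)) & s) -> (~r -> t))) -> ((((s | ~s) <-> ~q) & (~u & t)) -> (~r -> t)))}.
~((((((s | ~s) <-> ~q) & (~u & t)) -> ((~s -> (s -> ~u)) & s)) & (((~s -> (s -> ~u)) & s) -> (~r -> t))) -> ((((s | ~s) <-> ~q) & (~u & t)) -> (~r -> t))): α-rule — add (((((s | ~s) <-> ~q) & (~u & t)) -> ((~s -> (s -> ~u)) & s)) & (((~s -> (s -> ~u)) & s) -> (~r -> t))), ~((((s | ~s) <-> ~q) & (~u & t)) -> (~r -> t)).
(((((s | ~s) <-> ~q) & (~u & t)) -> ((~s -> (s -> ~u)) & s)) & (((~s -> (s -> ~u)) & s) -> (~r -> t))): α-rule — add ((((s | ~s) <-> ~q) & (~u & t)) -> ((~s -> (s -> ~u)) & s)), (((~s -> (s -> ~u)) & s) -> (~r -> t)).
~((((s | ~s) <-> ~q) & (~u & t)) -> (~r -> t)): α-rule — add (((s | ~s) <-> ~q) & (~u & t)), ~(~r -> t).
(((s | ~s) <-> ~q) & (~u & t)): α-rule — add ((s | ~s) <-> ~q), (~u & t).
~(~r -> t): α-rule — add ~r, ~t.
(~u & t): α-rule — add ~u, t.
× closes — contains both t and ~t.
All 1 branch closes.
Every branch closed; the formula is unsatisfiable.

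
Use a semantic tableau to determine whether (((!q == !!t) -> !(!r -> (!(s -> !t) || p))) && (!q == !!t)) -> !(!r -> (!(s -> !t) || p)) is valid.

Assume the negation and expand:
Initial set: {!((((!q == !!t) -> !(!r -> (!(s -> !t) || p))) && (!q == !!t)) -> !(!r -> (!(s -> !t) || p)))}.
!((((!q == !!t) -> !(!r -> (!(s -> !t) || p))) && (!q == !!t)) -> !(!r -> (!(s -> !t) || p))): α-rule — add (((!q == !!t) -> !(!r -> (!(s -> !t) || p))) && (!q == !!t)), !!(!r -> (!(s -> !t) || p)).
(((!q == !!t) -> !(!r -> (!(s -> !t) || p))) && (!q == !!t)): α-rule — add ((!q == !!t) -> !(!r -> (!(s -> !t) || p))), (!q == !!t).
!!(!r -> (!(s -> !t) || p)): β-rule — branch into !!r  //  (!(s -> !t) || p).
  branch 1 (add !!r):
    ((!q == !!t) -> !(!r -> (!(s -> !t) || p))): β-rule — branch into !(!q == !!t)  //  !(!r -> (!(s -> !t) || p)).
      branch 1.1 (add !(!q == !!t)):
        (!q == !!t): β-rule — branch into !q, !!t  //  !!q, !!!t.
          branch 1.1.1 (add !q, !!t):
            !!t: drop double negation, giving t.
            !(!q == !!t): β-rule — branch into !q, !!!t  //  !!q, !!t.
              branch 1.1.1.1 (add !q, !!!t):
                !!!t: drop double negation, giving !t.
                × closes — contains both t and !t.
              branch 1.1.1.2 (add !!q, !!t):
                × closes — contains both q and !q.
          branch 1.1.2 (add !!q, !!!t):
            !!!t: drop double negation, giving !t.
            !(!q == !!t): β-rule — branch into !q, !!!t  //  !!q, !!t.
              branch 1.1.2.1 (add !q, !!!t):
                × closes — contains both q and !q.
              branch 1.1.2.2 (add !!q, !!t):
                !!t: drop double negation, giving t.
                × closes — contains both t and !t.
      branch 1.2 (add !(!r -> (!(s -> !t) || p))):
        !(!r -> (!(s -> !t) || p)): α-rule — add !r, !(!(s -> !t) || p).
        × closes — contains both r and !r.
  branch 2 (add (!(s -> !t) || p)):
    ((!q == !!t) -> !(!r -> (!(s -> !t) || p))): β-rule — branch into !(!q == !!t)  //  !(!r -> (!(s -> !t) || p)).
      branch 2.1 (add !(!q == !!t)):
        (!q == !!t): β-rule — branch into !q, !!t  //  !!q, !!!t.
          branch 2.1.1 (add !q, !!t):
            !!t: drop double negation, giving t.
            (!(s -> !t) || p): β-rule — branch into !(s -> !t)  //  p.
              branch 2.1.1.1 (add !(s -> !t)):
                !(s -> !t): α-rule — add s, !!t.
                !(!q == !!t): β-rule — branch into !q, !!!t  //  !!q, !!t.
                  branch 2.1.1.1.1 (add !q, !!!t):
                    !!!t: drop double negation, giving !t.
                    × closes — contains both t and !t.
                  branch 2.1.1.1.2 (add !!q, !!t):
                    × closes — contains both q and !q.
              branch 2.1.1.2 (add p):
                !(!q == !!t): β-rule — branch into !q, !!!t  //  !!q, !!t.
                  branch 2.1.1.2.1 (add !q, !!!t):
                    !!!t: drop double negation, giving !t.
                    × closes — contains both t and !t.
                  branch 2.1.1.2.2 (add !!q, !!t):
                    × closes — contains both q and !q.
          branch 2.1.2 (add !!q, !!!t):
            !!!t: drop double negation, giving !t.
            (!(s -> !t) || p): β-rule — branch into !(s -> !t)  //  p.
              branch 2.1.2.1 (add !(s -> !t)):
                !(s -> !t): α-rule — add s, !!t.
                × closes — contains both t and !t.
              branch 2.1.2.2 (add p):
                !(!q == !!t): β-rule — branch into !q, !!!t  //  !!q, !!t.
                  branch 2.1.2.2.1 (add !q, !!!t):
                    × closes — contains both q and !q.
                  branch 2.1.2.2.2 (add !!q, !!t):
                    !!t: drop double negation, giving t.
                    × closes — contains both t and !t.
      branch 2.2 (add !(!r -> (!(s -> !t) || p))):
        !(!r -> (!(s -> !t) || p)): α-rule — add !r, !(!(s -> !t) || p).
        !(!(s -> !t) || p): α-rule — add !!(s -> !t), !p.
        (!q == !!t): β-rule — branch into !q, !!t  //  !!q, !!!t.
          branch 2.2.1 (add !q, !!t):
            !!t: drop double negation, giving t.
            (!(s -> !t) || p): β-rule — branch into !(s -> !t)  //  p.
              branch 2.2.1.1 (add !(s -> !t)):
                !(s -> !t): α-rule — add s, !!t.
                !!(s -> !t): β-rule — branch into !s  //  !t.
                  branch 2.2.1.1.1 (add !s):
                    × closes — contains both s and !s.
                  branch 2.2.1.1.2 (add !t):
                    × closes — contains both t and !t.
              branch 2.2.1.2 (add p):
                × closes — contains both p and !p.
          branch 2.2.2 (add !!q, !!!t):
            !!!t: drop double negation, giving !t.
            (!(s -> !t) || p): β-rule — branch into !(s -> !t)  //  p.
              branch 2.2.2.1 (add !(s -> !t)):
                !(s -> !t): α-rule — add s, !!t.
                × closes — contains both t and !t.
              branch 2.2.2.2 (add p):
                × closes — contains both p and !p.
All 17 branches close.
Every branch closed, so the negation is unsatisfiable and the formula is valid.

Valid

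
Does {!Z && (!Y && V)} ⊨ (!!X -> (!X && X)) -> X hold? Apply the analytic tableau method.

No

Initial set: {(!Z && (!Y && V)); !((!!X -> (!X && X)) -> X)}.
(!Z && (!Y && V)): α-rule — add !Z, (!Y && V).
!((!!X -> (!X && X)) -> X): α-rule — add (!!X -> (!X && X)), !X.
(!Y && V): α-rule — add !Y, V.
(!!X -> (!X && X)): β-rule — branch into !!!X  //  (!X && X).
  branch 1 (add !!!X):
    !!!X: drop double negation, giving !X.
    ○ open, literals {V=1, X=0, Y=0, Z=0}.
  branch 2 (add (!X && X)):
    (!X && X): α-rule — add !X, X.
    × closes — contains both X and !X.
1 branch closed, 1 open.
An open branch gives a countermodel: V=1, X=0, Y=0, Z=0 (unmentioned atoms arbitrary); the premises hold there but the conclusion fails.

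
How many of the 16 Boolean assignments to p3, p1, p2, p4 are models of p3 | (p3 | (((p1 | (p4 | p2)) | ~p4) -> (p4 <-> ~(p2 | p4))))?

Initial set: {(p3 | (p3 | (((p1 | (p4 | p2)) | ~p4) -> (p4 <-> ~(p2 | p4)))))}.
(p3 | (p3 | (((p1 | (p4 | p2)) | ~p4) -> (p4 <-> ~(p2 | p4))))): β-rule — branch into p3  //  (p3 | (((p1 | (p4 | p2)) | ~p4) -> (p4 <-> ~(p2 | p4)))).
  branch 1 (add p3):
    ○ open, literals {p3=1}.
  branch 2 (add (p3 | (((p1 | (p4 | p2)) | ~p4) -> (p4 <-> ~(p2 | p4))))):
    (p3 | (((p1 | (p4 | p2)) | ~p4) -> (p4 <-> ~(p2 | p4)))): β-rule — branch into p3  //  (((p1 | (p4 | p2)) | ~p4) -> (p4 <-> ~(p2 | p4))).
      branch 2.1 (add p3):
        ○ open, literals {p3=1}.
      branch 2.2 (add (((p1 | (p4 | p2)) | ~p4) -> (p4 <-> ~(p2 | p4)))):
        (((p1 | (p4 | p2)) | ~p4) -> (p4 <-> ~(p2 | p4))): β-rule — branch into ~((p1 | (p4 | p2)) | ~p4)  //  (p4 <-> ~(p2 | p4)).
          branch 2.2.1 (add ~((p1 | (p4 | p2)) | ~p4)):
            ~((p1 | (p4 | p2)) | ~p4): α-rule — add ~(p1 | (p4 | p2)), ~~p4.
            ~(p1 | (p4 | p2)): α-rule — add ~p1, ~(p4 | p2).
            ~(p4 | p2): α-rule — add ~p4, ~p2.
            × closes — contains both p4 and ~p4.
          branch 2.2.2 (add (p4 <-> ~(p2 | p4))):
            (p4 <-> ~(p2 | p4)): β-rule — branch into p4, ~(p2 | p4)  //  ~p4, ~~(p2 | p4).
              branch 2.2.2.1 (add p4, ~(p2 | p4)):
                ~(p2 | p4): α-rule — add ~p2, ~p4.
                × closes — contains both p4 and ~p4.
              branch 2.2.2.2 (add ~p4, ~~(p2 | p4)):
                ~~(p2 | p4): β-rule — branch into p2  //  p4.
                  branch 2.2.2.2.1 (add p2):
                    ○ open, literals {p2=1, p4=0}.
                  branch 2.2.2.2.2 (add p4):
                    × closes — contains both p4 and ~p4.
3 branches closed, 3 open.
Each open branch fixes some atoms; the unmentioned ones are free. Counting distinct full assignments: branch {p3=1} (p1, p2, p4) contributes 8 new; branch {p3=1} (p1, p2, p4) contributes 0 new; branch {p2=1, p4=0} (p3, p1) contributes 2 new. Total: 10.

10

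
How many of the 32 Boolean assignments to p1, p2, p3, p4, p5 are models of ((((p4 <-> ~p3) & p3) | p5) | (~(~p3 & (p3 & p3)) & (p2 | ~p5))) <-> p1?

16

Initial set: {(((((p4 <-> ~p3) & p3) | p5) | (~(~p3 & (p3 & p3)) & (p2 | ~p5))) <-> p1)}.
(((((p4 <-> ~p3) & p3) | p5) | (~(~p3 & (p3 & p3)) & (p2 | ~p5))) <-> p1): β-rule — branch into ((((p4 <-> ~p3) & p3) | p5) | (~(~p3 & (p3 & p3)) & (p2 | ~p5))), p1  //  ~((((p4 <-> ~p3) & p3) | p5) | (~(~p3 & (p3 & p3)) & (p2 | ~p5))), ~p1.
  branch 1 (add ((((p4 <-> ~p3) & p3) | p5) | (~(~p3 & (p3 & p3)) & (p2 | ~p5))), p1):
    ((((p4 <-> ~p3) & p3) | p5) | (~(~p3 & (p3 & p3)) & (p2 | ~p5))): β-rule — branch into (((p4 <-> ~p3) & p3) | p5)  //  (~(~p3 & (p3 & p3)) & (p2 | ~p5)).
      branch 1.1 (add (((p4 <-> ~p3) & p3) | p5)):
        (((p4 <-> ~p3) & p3) | p5): β-rule — branch into ((p4 <-> ~p3) & p3)  //  p5.
          branch 1.1.1 (add ((p4 <-> ~p3) & p3)):
            ((p4 <-> ~p3) & p3): α-rule — add (p4 <-> ~p3), p3.
            (p4 <-> ~p3): β-rule — branch into p4, ~p3  //  ~p4, ~~p3.
              branch 1.1.1.1 (add p4, ~p3):
                × closes — contains both p3 and ~p3.
              branch 1.1.1.2 (add ~p4, ~~p3):
                ○ open, literals {p1=T, p3=T, p4=F}.
          branch 1.1.2 (add p5):
            ○ open, literals {p1=T, p5=T}.
      branch 1.2 (add (~(~p3 & (p3 & p3)) & (p2 | ~p5))):
        (~(~p3 & (p3 & p3)) & (p2 | ~p5)): α-rule — add ~(~p3 & (p3 & p3)), (p2 | ~p5).
        ~(~p3 & (p3 & p3)): β-rule — branch into ~~p3  //  ~(p3 & p3).
          branch 1.2.1 (add ~~p3):
            (p2 | ~p5): β-rule — branch into p2  //  ~p5.
              branch 1.2.1.1 (add p2):
                ○ open, literals {p1=T, p2=T, p3=T}.
              branch 1.2.1.2 (add ~p5):
                ○ open, literals {p1=T, p3=T, p5=F}.
          branch 1.2.2 (add ~(p3 & p3)):
            (p2 | ~p5): β-rule — branch into p2  //  ~p5.
              branch 1.2.2.1 (add p2):
                ~(p3 & p3): β-rule — branch into ~p3  //  ~p3.
                  branch 1.2.2.1.1 (add ~p3):
                    ○ open, literals {p1=T, p2=T, p3=F}.
                  branch 1.2.2.1.2 (add ~p3):
                    ○ open, literals {p1=T, p2=T, p3=F}.
              branch 1.2.2.2 (add ~p5):
                ~(p3 & p3): β-rule — branch into ~p3  //  ~p3.
                  branch 1.2.2.2.1 (add ~p3):
                    ○ open, literals {p1=T, p3=F, p5=F}.
                  branch 1.2.2.2.2 (add ~p3):
                    ○ open, literals {p1=T, p3=F, p5=F}.
  branch 2 (add ~((((p4 <-> ~p3) & p3) | p5) | (~(~p3 & (p3 & p3)) & (p2 | ~p5))), ~p1):
    ~((((p4 <-> ~p3) & p3) | p5) | (~(~p3 & (p3 & p3)) & (p2 | ~p5))): α-rule — add ~(((p4 <-> ~p3) & p3) | p5), ~(~(~p3 & (p3 & p3)) & (p2 | ~p5)).
    ~(((p4 <-> ~p3) & p3) | p5): α-rule — add ~((p4 <-> ~p3) & p3), ~p5.
    ~(~(~p3 & (p3 & p3)) & (p2 | ~p5)): β-rule — branch into ~~(~p3 & (p3 & p3))  //  ~(p2 | ~p5).
      branch 2.1 (add ~~(~p3 & (p3 & p3))):
        ~~(~p3 & (p3 & p3)): α-rule — add ~p3, (p3 & p3).
        (p3 & p3): α-rule — add p3, p3.
        × closes — contains both p3 and ~p3.
      branch 2.2 (add ~(p2 | ~p5)):
        ~(p2 | ~p5): α-rule — add ~p2, ~~p5.
        × closes — contains both p5 and ~p5.
3 branches closed, 8 open.
Each open branch fixes some atoms; the unmentioned ones are free. Counting distinct full assignments: branch {p1=T, p3=T, p4=F} (p2, p5) contributes 4 new; branch {p1=T, p5=T} (p2, p3, p4) contributes 6 new; branch {p1=T, p2=T, p3=T} (p4, p5) contributes 1 new; branch {p1=T, p3=T, p5=F} (p2, p4) contributes 1 new; branch {p1=T, p2=T, p3=F} (p4, p5) contributes 2 new; branch {p1=T, p2=T, p3=F} (p4, p5) contributes 0 new; branch {p1=T, p3=F, p5=F} (p2, p4) contributes 2 new; branch {p1=T, p3=F, p5=F} (p2, p4) contributes 0 new. Total: 16.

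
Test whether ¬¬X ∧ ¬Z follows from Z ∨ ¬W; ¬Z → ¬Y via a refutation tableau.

Initial set: {T (Z ∨ ¬W); T (¬Z → ¬Y); F (¬¬X ∧ ¬Z)}.
T (Z ∨ ¬W): β-rule — branch into T Z  //  T ¬W.
  branch 1 (add T Z):
    T (¬Z → ¬Y): β-rule — branch into F ¬Z  //  T ¬Y.
      branch 1.1 (add F ¬Z):
        F (¬¬X ∧ ¬Z): β-rule — branch into F ¬¬X  //  F ¬Z.
          branch 1.1.1 (add F ¬¬X):
            F ¬¬X: drop double negation, giving F X.
            ○ open, literals {X=F, Z=T}.
          branch 1.1.2 (add F ¬Z):
            ○ open, literals {Z=T}.
      branch 1.2 (add T ¬Y):
        F (¬¬X ∧ ¬Z): β-rule — branch into F ¬¬X  //  F ¬Z.
          branch 1.2.1 (add F ¬¬X):
            F ¬¬X: drop double negation, giving F X.
            ○ open, literals {X=F, Y=F, Z=T}.
          branch 1.2.2 (add F ¬Z):
            ○ open, literals {Y=F, Z=T}.
  branch 2 (add T ¬W):
    T (¬Z → ¬Y): β-rule — branch into F ¬Z  //  T ¬Y.
      branch 2.1 (add F ¬Z):
        F (¬¬X ∧ ¬Z): β-rule — branch into F ¬¬X  //  F ¬Z.
          branch 2.1.1 (add F ¬¬X):
            F ¬¬X: drop double negation, giving F X.
            ○ open, literals {W=F, X=F, Z=T}.
          branch 2.1.2 (add F ¬Z):
            ○ open, literals {W=F, Z=T}.
      branch 2.2 (add T ¬Y):
        F (¬¬X ∧ ¬Z): β-rule — branch into F ¬¬X  //  F ¬Z.
          branch 2.2.1 (add F ¬¬X):
            F ¬¬X: drop double negation, giving F X.
            ○ open, literals {W=F, X=F, Y=F}.
          branch 2.2.2 (add F ¬Z):
            ○ open, literals {W=F, Y=F, Z=T}.
0 branches closed, 8 open.
An open branch gives a countermodel: X=F, Z=T (unmentioned atoms arbitrary); the premises hold there but the conclusion fails.

No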